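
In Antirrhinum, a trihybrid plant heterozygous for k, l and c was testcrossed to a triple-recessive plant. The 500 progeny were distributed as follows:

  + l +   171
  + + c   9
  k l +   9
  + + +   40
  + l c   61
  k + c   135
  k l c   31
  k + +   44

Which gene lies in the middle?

The two most frequent reciprocal classes, + l + and k + c, are the parental types, so the F1 was + l + / k + c.
The two rarest classes, k l + and + + c, are the double crossovers. Comparing them with the parentals, only the k allele has switched, so k is the middle locus and the order is l – k – c.

k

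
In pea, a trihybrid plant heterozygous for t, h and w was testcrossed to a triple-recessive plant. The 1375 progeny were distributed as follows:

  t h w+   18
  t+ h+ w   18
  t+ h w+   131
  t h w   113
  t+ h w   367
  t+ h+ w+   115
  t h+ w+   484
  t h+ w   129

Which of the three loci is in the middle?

h

The two most frequent reciprocal classes, t+ h w and t h+ w+, are the parental types, so the F1 was t+ h w / t h+ w+.
The two rarest classes, t+ h+ w and t h w+, are the double crossovers. Comparing them with the parentals, only the h allele has switched, so h is the middle locus and the order is t – h – w.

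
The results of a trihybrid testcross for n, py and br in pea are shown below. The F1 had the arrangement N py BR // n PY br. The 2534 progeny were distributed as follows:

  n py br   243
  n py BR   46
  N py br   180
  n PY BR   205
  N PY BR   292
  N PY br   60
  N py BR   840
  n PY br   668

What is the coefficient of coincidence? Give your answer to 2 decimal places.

The two rarest classes, n py BR and N PY br, are the double crossovers. Comparing them with the parentals, only the n allele has switched, so n is the middle locus and the order is py – n – br.
py–n: (535 + 106)/2534 = 0.2530; n–br: (385 + 106)/2534 = 0.1938.
Expected DCO frequency = 0.2530 × 0.1938 ≈ 0.04903; observed = 106/2534 ≈ 0.04183.
Coefficient of coincidence = 0.04183/0.04903 ≈ 0.85.

0.85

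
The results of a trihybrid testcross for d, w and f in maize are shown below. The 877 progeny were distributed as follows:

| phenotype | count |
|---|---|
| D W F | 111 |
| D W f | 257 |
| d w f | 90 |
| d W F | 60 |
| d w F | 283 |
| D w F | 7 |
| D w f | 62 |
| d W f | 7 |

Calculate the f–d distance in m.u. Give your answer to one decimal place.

The two most frequent reciprocal classes, D W f and d w F, are the parental types, so the F1 was D W f / d w F.
The two rarest classes, d W f and D w F, are the double crossovers. Comparing them with the parentals, only the d allele has switched, so d is the middle locus and the order is f – d – w.
Crossovers in the f–d interval produce the single-crossover classes D W F and d w f (111 + 90 = 201) plus the double crossovers (14).
RF(f–d) = (201 + 14) / 877 = 215/877 = 0.2452 → 24.5 m.u.

24.5 m.u.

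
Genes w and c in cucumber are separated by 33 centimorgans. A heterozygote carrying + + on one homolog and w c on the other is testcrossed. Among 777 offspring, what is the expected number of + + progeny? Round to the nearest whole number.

A map distance of 33 centimorgans corresponds to a recombination frequency of 0.330.
The F1 is + + / w c, so + + is a parental gamete class with expected frequency (1 − r)/2 = 0.670/2 = 0.3350.
Expected number = 0.3350 × 777 = 260.29 ≈ 260.

260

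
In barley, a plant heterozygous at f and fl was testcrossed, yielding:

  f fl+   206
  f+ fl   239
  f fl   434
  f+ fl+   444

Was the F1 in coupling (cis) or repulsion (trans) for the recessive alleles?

cis

The two most frequent classes are f+ fl+ (444) and f fl (434); these are the parental (non-recombinant) types.
So the F1 carried f+ fl+ on one chromosome and f fl on the other — the recessive alleles are on the same chromosome (cis / coupling).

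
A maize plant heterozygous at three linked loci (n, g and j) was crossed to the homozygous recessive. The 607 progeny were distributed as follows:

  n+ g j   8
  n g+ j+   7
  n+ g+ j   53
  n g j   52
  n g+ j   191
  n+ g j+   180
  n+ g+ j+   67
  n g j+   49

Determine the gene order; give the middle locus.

j

The two most frequent reciprocal classes, n+ g j+ and n g+ j, are the parental types, so the F1 was n+ g j+ / n g+ j.
The two rarest classes, n+ g j and n g+ j+, are the double crossovers. Comparing them with the parentals, only the j allele has switched, so j is the middle locus and the order is n – j – g.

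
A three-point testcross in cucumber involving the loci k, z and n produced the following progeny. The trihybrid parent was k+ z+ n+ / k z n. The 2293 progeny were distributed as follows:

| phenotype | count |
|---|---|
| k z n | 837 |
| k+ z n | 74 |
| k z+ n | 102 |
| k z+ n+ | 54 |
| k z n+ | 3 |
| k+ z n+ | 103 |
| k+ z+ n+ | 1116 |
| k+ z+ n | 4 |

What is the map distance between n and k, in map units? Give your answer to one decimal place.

5.9 map units

The two rarest classes, k+ z+ n and k z n+, are the double crossovers. Comparing them with the parentals, only the n allele has switched, so n is the middle locus and the order is k – n – z.
Crossovers in the k–n interval produce the single-crossover classes k z+ n+ and k+ z n (54 + 74 = 128) plus the double crossovers (7).
RF(k–n) = (128 + 7) / 2293 = 135/2293 = 0.0589 → 5.9 map units.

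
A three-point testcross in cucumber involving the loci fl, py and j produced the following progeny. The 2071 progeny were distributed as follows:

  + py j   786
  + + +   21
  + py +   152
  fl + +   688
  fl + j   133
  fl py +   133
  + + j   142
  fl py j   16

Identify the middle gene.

The two most frequent reciprocal classes, fl + + and + py j, are the parental types, so the F1 was fl + + / + py j.
The two rarest classes, + + + and fl py j, are the double crossovers. Comparing them with the parentals, only the fl allele has switched, so fl is the middle locus and the order is py – fl – j.

fl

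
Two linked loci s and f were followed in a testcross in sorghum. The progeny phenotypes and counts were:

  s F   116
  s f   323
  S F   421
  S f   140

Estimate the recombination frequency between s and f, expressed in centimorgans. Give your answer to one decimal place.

The two most frequent classes, S F (421) and s f (323), are the parental types, so the F1 was S F / s f.
The recombinant classes are S f and s F: 140 + 116 = 256.
Recombination frequency = 256/1000 = 0.2560 ≈ 25.6%, i.e. 25.6 centimorgans.

25.6 centimorgans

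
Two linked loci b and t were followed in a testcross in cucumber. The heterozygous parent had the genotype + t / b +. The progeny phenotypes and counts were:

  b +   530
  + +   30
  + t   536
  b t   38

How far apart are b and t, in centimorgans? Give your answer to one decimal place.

6.0 centimorgans

The recombinant classes are + + and b t: 30 + 38 = 68.
Recombination frequency = 68/1134 = 0.0600 ≈ 6.0%, i.e. 6.0 centimorgans.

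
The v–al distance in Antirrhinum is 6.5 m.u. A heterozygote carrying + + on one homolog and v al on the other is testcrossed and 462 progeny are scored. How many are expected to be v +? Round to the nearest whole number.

15

A map distance of 6.5 m.u. corresponds to a recombination frequency of 0.065.
The F1 is + + / v al, so v + is a recombinant gamete class with expected frequency r/2 = 0.065/2 = 0.0325.
Expected number = 0.0325 × 462 = 15.02 ≈ 15.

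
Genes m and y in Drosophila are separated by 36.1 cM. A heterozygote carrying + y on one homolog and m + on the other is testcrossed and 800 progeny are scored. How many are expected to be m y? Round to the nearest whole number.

A map distance of 36.1 cM corresponds to a recombination frequency of 0.361.
The F1 is + y / m +, so m y is a recombinant gamete class with expected frequency r/2 = 0.361/2 = 0.1805.
Expected number = 0.1805 × 800 = 144.40 ≈ 144.

144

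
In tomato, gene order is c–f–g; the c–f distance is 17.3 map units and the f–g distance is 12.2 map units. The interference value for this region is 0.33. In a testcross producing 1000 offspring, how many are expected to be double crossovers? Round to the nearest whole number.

Map distances give recombination frequencies of 0.173 and 0.122 for the two intervals.
With interference 0.33 (so coincidence = 0.67), expected double-crossover frequency = 0.173 × 0.122 × 0.67 = 0.01414.
Expected number = 0.01414 × 1000 = 14.14 ≈ 14.

14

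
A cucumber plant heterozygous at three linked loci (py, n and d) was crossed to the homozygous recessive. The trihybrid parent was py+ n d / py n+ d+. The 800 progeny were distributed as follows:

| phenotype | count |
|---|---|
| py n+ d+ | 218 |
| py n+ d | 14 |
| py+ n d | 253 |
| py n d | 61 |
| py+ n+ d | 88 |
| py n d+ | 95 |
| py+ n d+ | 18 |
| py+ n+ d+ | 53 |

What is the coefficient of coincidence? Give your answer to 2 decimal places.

The two rarest classes, py+ n d+ and py n+ d, are the double crossovers. Comparing them with the parentals, only the d allele has switched, so d is the middle locus and the order is py – d – n.
py–d: (114 + 32)/800 = 0.1825; d–n: (183 + 32)/800 = 0.2687.
Expected DCO frequency = 0.1825 × 0.2687 ≈ 0.04904; observed = 32/800 ≈ 0.04000.
Coefficient of coincidence = 0.04000/0.04904 ≈ 0.82.

0.82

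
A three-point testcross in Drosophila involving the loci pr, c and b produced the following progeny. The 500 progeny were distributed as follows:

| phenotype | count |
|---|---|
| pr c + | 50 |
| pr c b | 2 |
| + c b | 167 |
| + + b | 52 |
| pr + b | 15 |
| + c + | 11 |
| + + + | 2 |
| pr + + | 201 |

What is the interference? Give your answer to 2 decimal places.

0.37

The two most frequent reciprocal classes, + c b and pr + +, are the parental types, so the F1 was + c b / pr + +.
The two rarest classes, pr c b and + + +, are the double crossovers. Comparing them with the parentals, only the pr allele has switched, so pr is the middle locus and the order is c – pr – b.
c–pr: (102 + 4)/500 = 0.2120; pr–b: (26 + 4)/500 = 0.0600.
Expected DCO frequency = 0.2120 × 0.0600 ≈ 0.01272; observed = 4/500 ≈ 0.00800.
Coefficient of coincidence = 0.00800/0.01272 ≈ 0.63; interference = 1 − 0.63 = 0.37.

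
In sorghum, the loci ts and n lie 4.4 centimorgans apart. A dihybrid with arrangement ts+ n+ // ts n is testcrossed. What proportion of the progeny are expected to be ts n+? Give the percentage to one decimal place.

2.2%

A map distance of 4.4 centimorgans corresponds to a recombination frequency of 0.044.
The F1 is ts+ n+ / ts n, so ts n+ is a recombinant gamete class with expected frequency r/2 = 0.044/2 = 0.0220.
That is 0.0220 = 2.2% of the progeny.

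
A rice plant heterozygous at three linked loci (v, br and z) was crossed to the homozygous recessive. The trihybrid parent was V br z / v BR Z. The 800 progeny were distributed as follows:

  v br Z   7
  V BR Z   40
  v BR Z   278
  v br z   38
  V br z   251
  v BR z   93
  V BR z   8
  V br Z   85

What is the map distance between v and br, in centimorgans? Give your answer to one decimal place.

11.6 centimorgans

The two rarest classes, V BR z and v br Z, are the double crossovers. Comparing them with the parentals, only the br allele has switched, so br is the middle locus and the order is v – br – z.
Crossovers in the v–br interval produce the single-crossover classes v br z and V BR Z (38 + 40 = 78) plus the double crossovers (15).
RF(v–br) = (78 + 15) / 800 = 93/800 = 0.1163 → 11.6 centimorgans.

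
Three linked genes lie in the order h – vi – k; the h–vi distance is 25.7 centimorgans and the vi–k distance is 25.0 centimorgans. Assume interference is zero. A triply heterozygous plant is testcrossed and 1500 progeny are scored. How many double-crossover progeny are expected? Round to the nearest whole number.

Map distances give recombination frequencies of 0.257 and 0.250 for the two intervals.
With no interference, expected double-crossover frequency = 0.257 × 0.250 = 0.06425.
Expected number = 0.06425 × 1500 = 96.38 ≈ 96.

96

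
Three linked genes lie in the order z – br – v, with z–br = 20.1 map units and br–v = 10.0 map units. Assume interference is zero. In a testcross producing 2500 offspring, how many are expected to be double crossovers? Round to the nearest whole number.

50

Map distances give recombination frequencies of 0.201 and 0.100 for the two intervals.
With no interference, expected double-crossover frequency = 0.201 × 0.100 = 0.02010.
Expected number = 0.02010 × 2500 = 50.25 ≈ 50.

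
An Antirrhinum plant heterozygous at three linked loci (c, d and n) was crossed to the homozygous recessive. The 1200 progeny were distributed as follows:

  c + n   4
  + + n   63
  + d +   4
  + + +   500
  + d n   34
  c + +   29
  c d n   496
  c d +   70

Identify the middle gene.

The two most frequent reciprocal classes, c d n and + + +, are the parental types, so the F1 was c d n / + + +.
The two rarest classes, c + n and + d +, are the double crossovers. Comparing them with the parentals, only the d allele has switched, so d is the middle locus and the order is n – d – c.

d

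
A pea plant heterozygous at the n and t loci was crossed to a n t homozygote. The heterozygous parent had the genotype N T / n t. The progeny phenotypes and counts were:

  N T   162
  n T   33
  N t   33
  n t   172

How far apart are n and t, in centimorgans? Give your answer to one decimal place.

16.5 centimorgans

The recombinant classes are N t and n T: 33 + 33 = 66.
Recombination frequency = 66/400 = 0.1650 ≈ 16.5%, i.e. 16.5 centimorgans.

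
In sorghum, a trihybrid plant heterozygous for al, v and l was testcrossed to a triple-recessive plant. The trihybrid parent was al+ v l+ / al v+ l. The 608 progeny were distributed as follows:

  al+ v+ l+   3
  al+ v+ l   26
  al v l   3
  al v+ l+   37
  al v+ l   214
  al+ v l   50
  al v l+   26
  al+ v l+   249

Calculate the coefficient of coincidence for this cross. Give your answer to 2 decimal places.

0.68

The two rarest classes, al+ v+ l+ and al v l, are the double crossovers. Comparing them with the parentals, only the v allele has switched, so v is the middle locus and the order is al – v – l.
al–v: (52 + 6)/608 = 0.0954; v–l: (87 + 6)/608 = 0.1530.
Expected DCO frequency = 0.0954 × 0.1530 ≈ 0.01460; observed = 6/608 ≈ 0.00987.
Coefficient of coincidence = 0.00987/0.01460 ≈ 0.68.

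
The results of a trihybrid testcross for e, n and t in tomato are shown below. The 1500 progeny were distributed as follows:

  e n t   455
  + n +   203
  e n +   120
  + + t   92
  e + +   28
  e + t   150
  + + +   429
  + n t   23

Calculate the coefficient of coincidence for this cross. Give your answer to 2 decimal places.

0.72

The two most frequent reciprocal classes, + + + and e n t, are the parental types, so the F1 was + + + / e n t.
The two rarest classes, e + + and + n t, are the double crossovers. Comparing them with the parentals, only the e allele has switched, so e is the middle locus and the order is t – e – n.
t–e: (212 + 51)/1500 = 0.1753; e–n: (353 + 51)/1500 = 0.2693.
Expected DCO frequency = 0.1753 × 0.2693 ≈ 0.04721; observed = 51/1500 ≈ 0.03400.
Coefficient of coincidence = 0.03400/0.04721 ≈ 0.72.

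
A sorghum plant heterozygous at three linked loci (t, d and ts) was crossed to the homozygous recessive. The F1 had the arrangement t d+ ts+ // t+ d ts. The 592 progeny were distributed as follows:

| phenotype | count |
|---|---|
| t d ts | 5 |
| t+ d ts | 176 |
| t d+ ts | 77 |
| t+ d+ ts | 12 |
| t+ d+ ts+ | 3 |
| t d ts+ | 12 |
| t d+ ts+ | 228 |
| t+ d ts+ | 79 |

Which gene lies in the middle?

The two rarest classes, t+ d+ ts+ and t d ts, are the double crossovers. Comparing them with the parentals, only the t allele has switched, so t is the middle locus and the order is ts – t – d.

t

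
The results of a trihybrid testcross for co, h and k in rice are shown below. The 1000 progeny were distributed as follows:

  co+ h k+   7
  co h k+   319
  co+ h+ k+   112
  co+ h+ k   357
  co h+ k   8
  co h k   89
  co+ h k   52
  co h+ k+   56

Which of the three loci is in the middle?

co

The two most frequent reciprocal classes, co+ h+ k and co h k+, are the parental types, so the F1 was co+ h+ k / co h k+.
The two rarest classes, co h+ k and co+ h k+, are the double crossovers. Comparing them with the parentals, only the co allele has switched, so co is the middle locus and the order is k – co – h.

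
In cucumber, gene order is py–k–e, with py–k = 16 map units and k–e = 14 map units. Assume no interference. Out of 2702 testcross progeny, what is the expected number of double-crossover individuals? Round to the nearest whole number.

61

Map distances give recombination frequencies of 0.160 and 0.140 for the two intervals.
With no interference, expected double-crossover frequency = 0.160 × 0.140 = 0.02240.
Expected number = 0.02240 × 2702 = 60.52 ≈ 61.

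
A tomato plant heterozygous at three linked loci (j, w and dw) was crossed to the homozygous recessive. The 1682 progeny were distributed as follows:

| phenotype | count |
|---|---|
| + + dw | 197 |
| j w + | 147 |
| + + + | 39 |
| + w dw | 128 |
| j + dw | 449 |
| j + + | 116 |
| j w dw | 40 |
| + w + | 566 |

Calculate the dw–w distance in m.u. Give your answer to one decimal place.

The two most frequent reciprocal classes, j + dw and + w +, are the parental types, so the F1 was j + dw / + w +.
The two rarest classes, j w dw and + + +, are the double crossovers. Comparing them with the parentals, only the w allele has switched, so w is the middle locus and the order is dw – w – j.
Crossovers in the dw–w interval produce the single-crossover classes j + + and + w dw (116 + 128 = 244) plus the double crossovers (79).
RF(dw–w) = (244 + 79) / 1682 = 323/1682 = 0.1920 → 19.2 m.u.

19.2 m.u.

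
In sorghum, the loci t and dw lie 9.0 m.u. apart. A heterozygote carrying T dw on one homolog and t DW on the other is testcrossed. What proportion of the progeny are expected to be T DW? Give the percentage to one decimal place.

A map distance of 9.0 m.u. corresponds to a recombination frequency of 0.090.
The F1 is T dw / t DW, so T DW is a recombinant gamete class with expected frequency r/2 = 0.090/2 = 0.0450.
That is 0.0450 = 4.5% of the progeny.

4.5%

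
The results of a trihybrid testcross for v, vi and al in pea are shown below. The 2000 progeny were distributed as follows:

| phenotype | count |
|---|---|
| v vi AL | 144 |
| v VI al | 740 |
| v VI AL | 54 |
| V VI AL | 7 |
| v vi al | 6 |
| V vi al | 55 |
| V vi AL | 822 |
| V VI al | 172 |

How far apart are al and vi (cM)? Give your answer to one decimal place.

The two most frequent reciprocal classes, v VI al and V vi AL, are the parental types, so the F1 was v VI al / V vi AL.
The two rarest classes, v vi al and V VI AL, are the double crossovers. Comparing them with the parentals, only the vi allele has switched, so vi is the middle locus and the order is al – vi – v.
Crossovers in the al–vi interval produce the single-crossover classes v VI AL and V vi al (54 + 55 = 109) plus the double crossovers (13).
RF(al–vi) = (109 + 13) / 2000 = 122/2000 = 0.0610 → 6.1 cM.

6.1 cM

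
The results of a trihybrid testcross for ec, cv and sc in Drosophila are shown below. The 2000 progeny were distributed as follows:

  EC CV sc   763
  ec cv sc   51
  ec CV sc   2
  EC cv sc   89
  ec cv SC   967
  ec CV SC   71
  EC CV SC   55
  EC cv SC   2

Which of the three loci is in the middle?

ec

The two most frequent reciprocal classes, EC CV sc and ec cv SC, are the parental types, so the F1 was EC CV sc / ec cv SC.
The two rarest classes, ec CV sc and EC cv SC, are the double crossovers. Comparing them with the parentals, only the ec allele has switched, so ec is the middle locus and the order is cv – ec – sc.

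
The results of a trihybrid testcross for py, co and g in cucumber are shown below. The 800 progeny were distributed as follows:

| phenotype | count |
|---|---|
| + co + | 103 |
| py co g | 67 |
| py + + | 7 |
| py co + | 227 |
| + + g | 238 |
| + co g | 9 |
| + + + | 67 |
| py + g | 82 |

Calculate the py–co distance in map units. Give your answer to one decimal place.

25.1 map units

The two most frequent reciprocal classes, py co + and + + g, are the parental types, so the F1 was py co + / + + g.
The two rarest classes, py + + and + co g, are the double crossovers. Comparing them with the parentals, only the co allele has switched, so co is the middle locus and the order is g – co – py.
Crossovers in the co–py interval produce the single-crossover classes + co + and py + g (103 + 82 = 185) plus the double crossovers (16).
RF(co–py) = (185 + 16) / 800 = 201/800 = 0.2512 → 25.1 map units.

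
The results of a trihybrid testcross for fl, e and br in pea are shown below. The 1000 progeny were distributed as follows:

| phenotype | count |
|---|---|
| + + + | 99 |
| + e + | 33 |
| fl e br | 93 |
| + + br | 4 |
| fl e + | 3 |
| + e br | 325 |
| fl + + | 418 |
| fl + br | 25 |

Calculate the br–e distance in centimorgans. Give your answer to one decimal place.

The two most frequent reciprocal classes, + e br and fl + +, are the parental types, so the F1 was + e br / fl + +.
The two rarest classes, + + br and fl e +, are the double crossovers. Comparing them with the parentals, only the e allele has switched, so e is the middle locus and the order is fl – e – br.
Crossovers in the e–br interval produce the single-crossover classes + e + and fl + br (33 + 25 = 58) plus the double crossovers (7).
RF(e–br) = (58 + 7) / 1000 = 65/1000 = 0.0650 → 6.5 centimorgans.

6.5 centimorgans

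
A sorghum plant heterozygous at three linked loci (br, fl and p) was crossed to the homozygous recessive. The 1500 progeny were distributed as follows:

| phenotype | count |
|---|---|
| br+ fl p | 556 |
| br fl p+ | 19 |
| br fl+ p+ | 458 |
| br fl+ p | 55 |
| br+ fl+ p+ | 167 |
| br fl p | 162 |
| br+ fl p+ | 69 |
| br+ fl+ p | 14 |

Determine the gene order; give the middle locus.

fl

The two most frequent reciprocal classes, br+ fl p and br fl+ p+, are the parental types, so the F1 was br+ fl p / br fl+ p+.
The two rarest classes, br+ fl+ p and br fl p+, are the double crossovers. Comparing them with the parentals, only the fl allele has switched, so fl is the middle locus and the order is p – fl – br.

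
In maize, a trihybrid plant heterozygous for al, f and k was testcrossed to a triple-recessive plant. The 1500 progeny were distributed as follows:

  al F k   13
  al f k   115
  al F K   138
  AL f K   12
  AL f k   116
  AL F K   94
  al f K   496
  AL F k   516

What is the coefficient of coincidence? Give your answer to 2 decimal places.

The two most frequent reciprocal classes, AL F k and al f K, are the parental types, so the F1 was AL F k / al f K.
The two rarest classes, al F k and AL f K, are the double crossovers. Comparing them with the parentals, only the al allele has switched, so al is the middle locus and the order is f – al – k.
f–al: (254 + 25)/1500 = 0.1860; al–k: (209 + 25)/1500 = 0.1560.
Expected DCO frequency = 0.1860 × 0.1560 ≈ 0.02902; observed = 25/1500 ≈ 0.01667.
Coefficient of coincidence = 0.01667/0.02902 ≈ 0.57.

0.57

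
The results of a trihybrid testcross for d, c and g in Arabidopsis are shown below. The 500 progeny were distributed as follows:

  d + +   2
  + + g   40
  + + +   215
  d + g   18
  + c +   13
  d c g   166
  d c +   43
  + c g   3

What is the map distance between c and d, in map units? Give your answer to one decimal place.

The two most frequent reciprocal classes, + + + and d c g, are the parental types, so the F1 was + + + / d c g.
The two rarest classes, d + + and + c g, are the double crossovers. Comparing them with the parentals, only the d allele has switched, so d is the middle locus and the order is g – d – c.
Crossovers in the d–c interval produce the single-crossover classes + c + and d + g (13 + 18 = 31) plus the double crossovers (5).
RF(d–c) = (31 + 5) / 500 = 36/500 = 0.0720 → 7.2 map units.

7.2 map units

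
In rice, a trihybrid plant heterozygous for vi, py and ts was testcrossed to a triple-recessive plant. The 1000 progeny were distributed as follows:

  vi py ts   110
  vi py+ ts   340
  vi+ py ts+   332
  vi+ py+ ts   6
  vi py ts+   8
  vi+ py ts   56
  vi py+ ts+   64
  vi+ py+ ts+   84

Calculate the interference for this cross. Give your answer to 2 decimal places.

0.50

The two most frequent reciprocal classes, vi py+ ts and vi+ py ts+, are the parental types, so the F1 was vi py+ ts / vi+ py ts+.
The two rarest classes, vi+ py+ ts and vi py ts+, are the double crossovers. Comparing them with the parentals, only the vi allele has switched, so vi is the middle locus and the order is ts – vi – py.
ts–vi: (120 + 14)/1000 = 0.1340; vi–py: (194 + 14)/1000 = 0.2080.
Expected DCO frequency = 0.1340 × 0.2080 ≈ 0.02787; observed = 14/1000 ≈ 0.01400.
Coefficient of coincidence = 0.01400/0.02787 ≈ 0.50; interference = 1 − 0.50 = 0.50.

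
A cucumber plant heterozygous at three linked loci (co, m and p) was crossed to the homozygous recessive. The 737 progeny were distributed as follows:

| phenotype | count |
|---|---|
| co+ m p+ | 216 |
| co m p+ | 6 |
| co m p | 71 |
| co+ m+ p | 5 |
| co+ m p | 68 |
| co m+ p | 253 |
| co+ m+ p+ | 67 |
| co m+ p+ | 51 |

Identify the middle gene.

co

The two most frequent reciprocal classes, co+ m p+ and co m+ p, are the parental types, so the F1 was co+ m p+ / co m+ p.
The two rarest classes, co m p+ and co+ m+ p, are the double crossovers. Comparing them with the parentals, only the co allele has switched, so co is the middle locus and the order is p – co – m.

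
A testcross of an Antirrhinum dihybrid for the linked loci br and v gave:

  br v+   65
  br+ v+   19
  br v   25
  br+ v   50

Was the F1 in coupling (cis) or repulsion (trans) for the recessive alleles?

trans

The two most frequent classes are br+ v (50) and br v+ (65); these are the parental (non-recombinant) types.
So the F1 carried br+ v on one chromosome and br v+ on the other — the recessive alleles are on opposite chromosomes (trans / repulsion).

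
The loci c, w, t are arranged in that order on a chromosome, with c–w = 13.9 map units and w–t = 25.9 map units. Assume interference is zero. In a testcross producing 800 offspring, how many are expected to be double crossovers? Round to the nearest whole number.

Map distances give recombination frequencies of 0.139 and 0.259 for the two intervals.
With no interference, expected double-crossover frequency = 0.139 × 0.259 = 0.03600.
Expected number = 0.03600 × 800 = 28.80 ≈ 29.

29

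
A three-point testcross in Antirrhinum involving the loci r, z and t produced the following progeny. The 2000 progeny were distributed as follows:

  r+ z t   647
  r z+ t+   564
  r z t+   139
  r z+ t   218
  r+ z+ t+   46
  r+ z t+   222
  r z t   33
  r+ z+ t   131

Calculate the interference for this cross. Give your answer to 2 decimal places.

0.13

The two most frequent reciprocal classes, r+ z t and r z+ t+, are the parental types, so the F1 was r+ z t / r z+ t+.
The two rarest classes, r z t and r+ z+ t+, are the double crossovers. Comparing them with the parentals, only the r allele has switched, so r is the middle locus and the order is t – r – z.
t–r: (440 + 79)/2000 = 0.2595; r–z: (270 + 79)/2000 = 0.1745.
Expected DCO frequency = 0.2595 × 0.1745 ≈ 0.04528; observed = 79/2000 ≈ 0.03950.
Coefficient of coincidence = 0.03950/0.04528 ≈ 0.87; interference = 1 − 0.87 = 0.13.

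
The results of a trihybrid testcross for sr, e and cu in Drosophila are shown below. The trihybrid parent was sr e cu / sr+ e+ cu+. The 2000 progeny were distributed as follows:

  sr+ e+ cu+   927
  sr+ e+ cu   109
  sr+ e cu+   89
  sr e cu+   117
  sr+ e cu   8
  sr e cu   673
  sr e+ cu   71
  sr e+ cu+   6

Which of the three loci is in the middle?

The two rarest classes, sr+ e cu and sr e+ cu+, are the double crossovers. Comparing them with the parentals, only the sr allele has switched, so sr is the middle locus and the order is e – sr – cu.

sr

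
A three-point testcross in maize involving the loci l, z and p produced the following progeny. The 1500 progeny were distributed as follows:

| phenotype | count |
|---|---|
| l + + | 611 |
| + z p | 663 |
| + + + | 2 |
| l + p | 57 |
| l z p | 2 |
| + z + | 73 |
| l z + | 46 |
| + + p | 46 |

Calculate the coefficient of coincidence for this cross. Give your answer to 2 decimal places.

0.47

The two most frequent reciprocal classes, + z p and l + +, are the parental types, so the F1 was + z p / l + +.
The two rarest classes, l z p and + + +, are the double crossovers. Comparing them with the parentals, only the l allele has switched, so l is the middle locus and the order is z – l – p.
z–l: (92 + 4)/1500 = 0.0640; l–p: (130 + 4)/1500 = 0.0893.
Expected DCO frequency = 0.0640 × 0.0893 ≈ 0.00572; observed = 4/1500 ≈ 0.00267.
Coefficient of coincidence = 0.00267/0.00572 ≈ 0.47.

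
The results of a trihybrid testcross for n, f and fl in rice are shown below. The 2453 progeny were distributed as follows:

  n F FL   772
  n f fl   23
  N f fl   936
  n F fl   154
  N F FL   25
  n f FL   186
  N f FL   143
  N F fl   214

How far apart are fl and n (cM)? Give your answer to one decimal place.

The two most frequent reciprocal classes, N f fl and n F FL, are the parental types, so the F1 was N f fl / n F FL.
The two rarest classes, n f fl and N F FL, are the double crossovers. Comparing them with the parentals, only the n allele has switched, so n is the middle locus and the order is f – n – fl.
Crossovers in the n–fl interval produce the single-crossover classes N f FL and n F fl (143 + 154 = 297) plus the double crossovers (48).
RF(n–fl) = (297 + 48) / 2453 = 345/2453 = 0.1406 → 14.1 cM.

14.1 cM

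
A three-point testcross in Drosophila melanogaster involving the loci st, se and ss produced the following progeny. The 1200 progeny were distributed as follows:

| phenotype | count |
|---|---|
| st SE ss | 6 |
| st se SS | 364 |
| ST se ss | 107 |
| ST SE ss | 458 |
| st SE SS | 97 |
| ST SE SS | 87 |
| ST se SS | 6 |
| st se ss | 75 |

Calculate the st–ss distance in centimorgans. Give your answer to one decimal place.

14.5 centimorgans

The two most frequent reciprocal classes, ST SE ss and st se SS, are the parental types, so the F1 was ST SE ss / st se SS.
The two rarest classes, st SE ss and ST se SS, are the double crossovers. Comparing them with the parentals, only the st allele has switched, so st is the middle locus and the order is ss – st – se.
Crossovers in the ss–st interval produce the single-crossover classes ST SE SS and st se ss (87 + 75 = 162) plus the double crossovers (12).
RF(ss–st) = (162 + 12) / 1200 = 174/1200 = 0.1450 → 14.5 centimorgans.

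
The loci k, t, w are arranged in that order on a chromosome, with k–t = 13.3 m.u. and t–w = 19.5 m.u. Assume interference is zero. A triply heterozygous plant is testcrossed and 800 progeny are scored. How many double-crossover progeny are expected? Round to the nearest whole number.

Map distances give recombination frequencies of 0.133 and 0.195 for the two intervals.
With no interference, expected double-crossover frequency = 0.133 × 0.195 = 0.02594.
Expected number = 0.02594 × 800 = 20.75 ≈ 21.

21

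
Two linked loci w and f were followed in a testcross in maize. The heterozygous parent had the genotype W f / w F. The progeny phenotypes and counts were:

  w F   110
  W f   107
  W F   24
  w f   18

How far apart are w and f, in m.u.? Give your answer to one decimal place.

16.2 m.u.

The recombinant classes are W F and w f: 24 + 18 = 42.
Recombination frequency = 42/259 = 0.1622 ≈ 16.2%, i.e. 16.2 m.u.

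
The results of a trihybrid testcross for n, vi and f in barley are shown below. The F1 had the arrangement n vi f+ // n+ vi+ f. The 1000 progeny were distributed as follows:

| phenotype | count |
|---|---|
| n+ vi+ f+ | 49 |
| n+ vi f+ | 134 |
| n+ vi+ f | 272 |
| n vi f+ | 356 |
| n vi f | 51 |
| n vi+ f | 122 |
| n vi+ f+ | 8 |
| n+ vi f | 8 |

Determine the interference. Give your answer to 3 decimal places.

The two rarest classes, n vi+ f+ and n+ vi f, are the double crossovers. Comparing them with the parentals, only the vi allele has switched, so vi is the middle locus and the order is f – vi – n.
f–vi: (100 + 16)/1000 = 0.1160; vi–n: (256 + 16)/1000 = 0.2720.
Expected DCO frequency = 0.1160 × 0.2720 ≈ 0.03155; observed = 16/1000 ≈ 0.01600.
Coefficient of coincidence = 0.01600/0.03155 ≈ 0.507; interference = 1 − 0.507 = 0.493.

0.493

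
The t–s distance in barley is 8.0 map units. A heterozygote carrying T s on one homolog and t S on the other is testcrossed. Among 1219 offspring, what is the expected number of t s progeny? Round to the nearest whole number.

A map distance of 8.0 map units corresponds to a recombination frequency of 0.080.
The F1 is T s / t S, so t s is a recombinant gamete class with expected frequency r/2 = 0.080/2 = 0.0400.
Expected number = 0.0400 × 1219 = 48.76 ≈ 49.

49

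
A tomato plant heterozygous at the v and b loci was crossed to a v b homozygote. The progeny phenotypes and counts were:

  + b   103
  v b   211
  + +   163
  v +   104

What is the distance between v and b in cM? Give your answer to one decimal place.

35.6 cM

The two most frequent classes, + + (163) and v b (211), are the parental types, so the F1 was + + / v b.
The recombinant classes are + b and v +: 103 + 104 = 207.
Recombination frequency = 207/581 = 0.3563 ≈ 35.6%, i.e. 35.6 cM.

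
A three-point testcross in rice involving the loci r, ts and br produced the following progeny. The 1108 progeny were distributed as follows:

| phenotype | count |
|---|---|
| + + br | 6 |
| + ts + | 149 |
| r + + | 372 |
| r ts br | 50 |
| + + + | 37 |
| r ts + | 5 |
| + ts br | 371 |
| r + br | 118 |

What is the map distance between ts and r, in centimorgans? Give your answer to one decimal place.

The two most frequent reciprocal classes, + ts br and r + +, are the parental types, so the F1 was + ts br / r + +.
The two rarest classes, + + br and r ts +, are the double crossovers. Comparing them with the parentals, only the ts allele has switched, so ts is the middle locus and the order is br – ts – r.
Crossovers in the ts–r interval produce the single-crossover classes r ts br and + + + (50 + 37 = 87) plus the double crossovers (11).
RF(ts–r) = (87 + 11) / 1108 = 98/1108 = 0.0884 → 8.8 centimorgans.

8.8 centimorgans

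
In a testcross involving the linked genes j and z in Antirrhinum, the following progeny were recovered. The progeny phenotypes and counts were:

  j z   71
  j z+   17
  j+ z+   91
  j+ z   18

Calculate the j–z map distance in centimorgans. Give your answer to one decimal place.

The two most frequent classes, j+ z+ (91) and j z (71), are the parental types, so the F1 was j+ z+ / j z.
The recombinant classes are j+ z and j z+: 18 + 17 = 35.
Recombination frequency = 35/197 = 0.1777 ≈ 17.8%, i.e. 17.8 centimorgans.

17.8 centimorgans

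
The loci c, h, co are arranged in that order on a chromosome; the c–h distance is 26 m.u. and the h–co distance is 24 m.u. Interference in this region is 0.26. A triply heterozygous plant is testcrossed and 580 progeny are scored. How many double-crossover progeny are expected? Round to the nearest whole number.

27

Map distances give recombination frequencies of 0.260 and 0.240 for the two intervals.
With interference 0.26 (so coincidence = 0.74), expected double-crossover frequency = 0.260 × 0.240 × 0.74 = 0.04618.
Expected number = 0.04618 × 580 = 26.78 ≈ 27.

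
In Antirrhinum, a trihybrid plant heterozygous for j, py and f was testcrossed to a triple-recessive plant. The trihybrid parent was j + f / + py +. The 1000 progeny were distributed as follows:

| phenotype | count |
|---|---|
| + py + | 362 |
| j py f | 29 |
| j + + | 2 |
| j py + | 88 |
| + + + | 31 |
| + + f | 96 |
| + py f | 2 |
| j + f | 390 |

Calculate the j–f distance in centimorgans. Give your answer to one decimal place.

18.8 centimorgans

The two rarest classes, j + + and + py f, are the double crossovers. Comparing them with the parentals, only the f allele has switched, so f is the middle locus and the order is py – f – j.
Crossovers in the f–j interval produce the single-crossover classes + + f and j py + (96 + 88 = 184) plus the double crossovers (4).
RF(f–j) = (184 + 4) / 1000 = 188/1000 = 0.1880 → 18.8 centimorgans.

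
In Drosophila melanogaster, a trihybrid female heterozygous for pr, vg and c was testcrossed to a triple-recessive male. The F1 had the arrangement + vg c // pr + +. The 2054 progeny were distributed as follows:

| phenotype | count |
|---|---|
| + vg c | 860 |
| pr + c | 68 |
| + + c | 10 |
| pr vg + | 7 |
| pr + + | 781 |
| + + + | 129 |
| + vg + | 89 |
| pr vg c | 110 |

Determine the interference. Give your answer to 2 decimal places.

0.22

The two rarest classes, + + c and pr vg +, are the double crossovers. Comparing them with the parentals, only the vg allele has switched, so vg is the middle locus and the order is c – vg – pr.
c–vg: (157 + 17)/2054 = 0.0847; vg–pr: (239 + 17)/2054 = 0.1246.
Expected DCO frequency = 0.0847 × 0.1246 ≈ 0.01055; observed = 17/2054 ≈ 0.00828.
Coefficient of coincidence = 0.00828/0.01055 ≈ 0.78; interference = 1 − 0.78 = 0.22.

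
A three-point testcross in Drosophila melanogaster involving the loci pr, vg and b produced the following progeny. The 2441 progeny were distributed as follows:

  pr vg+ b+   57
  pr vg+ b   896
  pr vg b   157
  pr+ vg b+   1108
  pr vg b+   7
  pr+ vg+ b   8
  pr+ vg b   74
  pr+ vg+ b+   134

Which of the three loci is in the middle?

pr

The two most frequent reciprocal classes, pr vg+ b and pr+ vg b+, are the parental types, so the F1 was pr vg+ b / pr+ vg b+.
The two rarest classes, pr+ vg+ b and pr vg b+, are the double crossovers. Comparing them with the parentals, only the pr allele has switched, so pr is the middle locus and the order is vg – pr – b.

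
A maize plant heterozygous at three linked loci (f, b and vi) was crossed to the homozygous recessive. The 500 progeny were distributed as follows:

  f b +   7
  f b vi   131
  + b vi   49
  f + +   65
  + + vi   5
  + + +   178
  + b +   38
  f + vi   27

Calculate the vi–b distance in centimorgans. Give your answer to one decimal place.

15.4 centimorgans

The two most frequent reciprocal classes, f b vi and + + +, are the parental types, so the F1 was f b vi / + + +.
The two rarest classes, f b + and + + vi, are the double crossovers. Comparing them with the parentals, only the vi allele has switched, so vi is the middle locus and the order is b – vi – f.
Crossovers in the b–vi interval produce the single-crossover classes f + vi and + b + (27 + 38 = 65) plus the double crossovers (12).
RF(b–vi) = (65 + 12) / 500 = 77/500 = 0.1540 → 15.4 centimorgans.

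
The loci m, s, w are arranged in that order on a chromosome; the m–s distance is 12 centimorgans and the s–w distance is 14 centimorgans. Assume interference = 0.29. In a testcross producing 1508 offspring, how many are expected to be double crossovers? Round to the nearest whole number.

Map distances give recombination frequencies of 0.120 and 0.140 for the two intervals.
With interference 0.29 (so coincidence = 0.71), expected double-crossover frequency = 0.120 × 0.140 × 0.71 = 0.01193.
Expected number = 0.01193 × 1508 = 17.99 ≈ 18.

18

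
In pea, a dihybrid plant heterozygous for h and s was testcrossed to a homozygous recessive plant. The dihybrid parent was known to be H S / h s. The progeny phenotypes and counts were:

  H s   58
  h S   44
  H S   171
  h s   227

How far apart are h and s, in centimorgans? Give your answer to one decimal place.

The recombinant classes are H s and h S: 58 + 44 = 102.
Recombination frequency = 102/500 = 0.2040 ≈ 20.4%, i.e. 20.4 centimorgans.

20.4 centimorgans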